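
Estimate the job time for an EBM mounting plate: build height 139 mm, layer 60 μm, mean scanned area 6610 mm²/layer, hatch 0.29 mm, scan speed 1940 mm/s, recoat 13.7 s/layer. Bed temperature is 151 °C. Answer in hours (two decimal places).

Number of layers: 139 / 0.06 → 2317 (rounded up).
Per-layer scan distance = 6610 / 0.29 = 22793.1 mm.
Per-layer scan time = 22793.1 / 1940 = 11.749 s.
Layer cycle = 11.749 + 13.7 = 25.449 s.
Build time = 2317 × 25.449 = 58965.333 s = 16.38 hours.

16.38 hours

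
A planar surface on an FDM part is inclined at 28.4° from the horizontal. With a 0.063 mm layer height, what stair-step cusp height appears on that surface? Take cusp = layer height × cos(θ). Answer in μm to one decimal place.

cos(28.4°) = 0.8796, so cusp = 0.063 × 0.8796 = 0.055415 mm → 55.4 μm.

55.4 μm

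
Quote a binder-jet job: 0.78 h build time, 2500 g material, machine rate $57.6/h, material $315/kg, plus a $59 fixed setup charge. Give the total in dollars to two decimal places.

Time charge: 57.6 × 0.78 → $44.928.
Feedstock cost = 315 × 2500/1000 = $787.50.
Total = 44.928 + 787.50 + 59 = 891.428 ≈ $891.43.

$891.43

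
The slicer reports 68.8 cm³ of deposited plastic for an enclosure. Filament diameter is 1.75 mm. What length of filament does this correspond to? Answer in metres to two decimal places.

28.60 m

Filament cross-section = π × (1.75/2)² = 2.4053 mm².
L = 68800 mm³ / 2.4053 mm² = 28603.5 mm, i.e. 28.60 m.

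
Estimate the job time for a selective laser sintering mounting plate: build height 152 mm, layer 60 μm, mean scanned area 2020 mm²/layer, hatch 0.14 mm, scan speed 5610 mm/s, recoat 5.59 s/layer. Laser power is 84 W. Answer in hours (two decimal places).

5.75 hours

Number of layers: 152 / 0.06 → 2534 (rounded up).
Per-layer scan distance = 2020 / 0.14, so 14428.6 mm.
Laser time per layer: 14428.6 / 5610 → 2.5719 s.
Layer cycle: 2.5719 + 5.59 → 8.1619 s.
Total: 2534 × 8.1619 s = 20682.2546 s → 5.75 hours.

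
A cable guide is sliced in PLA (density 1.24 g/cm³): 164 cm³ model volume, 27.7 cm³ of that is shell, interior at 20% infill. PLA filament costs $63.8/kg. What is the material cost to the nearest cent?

$4.35

Interior volume = 164 − 27.7 = 136.3 cm³.
Infill deposited: 0.20 × 136.3 → 27.26 cm³.
Deposited volume = 27.7 + 27.26, so 54.96 cm³.
Mass: 54.96 × 1.24 → 68.1504 g.
Cost = 68.1504 g / 1000 × $63.8/kg = $4.35.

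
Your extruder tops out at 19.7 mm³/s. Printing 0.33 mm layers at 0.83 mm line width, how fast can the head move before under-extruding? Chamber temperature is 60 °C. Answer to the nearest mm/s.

Extrusion cross-section: 0.33 × 0.83 → 0.2739 mm².
Max speed = 19.7 / 0.2739 = 71.92 ≈ 72 mm/s.

72 mm/s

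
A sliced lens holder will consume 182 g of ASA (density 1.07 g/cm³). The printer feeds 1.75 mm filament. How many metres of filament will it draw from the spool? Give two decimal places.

70.72 m

Volume = 182 g / 1.07 g·cm⁻³ = 170.0935 cm³ = 170093.5 mm³.
A = π r² = π × 0.875² = 2.4053 mm².
Length = 170093.5 / 2.4053 = 70716.13 mm = 70.72 m.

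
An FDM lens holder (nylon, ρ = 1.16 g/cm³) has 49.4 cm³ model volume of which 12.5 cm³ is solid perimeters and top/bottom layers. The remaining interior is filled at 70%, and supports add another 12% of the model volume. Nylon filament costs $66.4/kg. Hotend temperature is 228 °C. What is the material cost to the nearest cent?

Interior volume = 49.4 − 12.5 = 36.9 cm³.
Infill deposited = 0.70 × 36.9, so 25.83 cm³.
Support = 0.12 × 49.4, so 5.928 cm³.
Total printed volume: 12.5 + 25.83 + 5.928 → 44.258 cm³.
Mass = 44.258 × 1.16, so 51.33928 g.
Cost = 51.33928 g / 1000 × $66.4/kg = $3.41.

$3.41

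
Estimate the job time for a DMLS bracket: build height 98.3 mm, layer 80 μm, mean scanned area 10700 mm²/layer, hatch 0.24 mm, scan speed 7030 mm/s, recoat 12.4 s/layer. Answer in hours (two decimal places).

6.40 hours

Layers = ⌈98.3/0.08⌉ = 1229.
Hatch length per layer = 10700 / 0.24 = 44583.3 mm.
Per-layer scan time = 44583.3 / 7030, so 6.3419 s.
Time per layer: 6.3419 + 12.4 → 18.7419 s.
Total: 1229 × 18.7419 s = 23033.7951 s → 6.40 hours.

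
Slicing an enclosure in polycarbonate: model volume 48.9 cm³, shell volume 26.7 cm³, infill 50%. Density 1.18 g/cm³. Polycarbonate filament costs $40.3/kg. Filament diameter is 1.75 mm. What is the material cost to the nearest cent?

Infill region: 48.9 − 26.7 → 22.2 cm³.
Infill volume: 0.50 × 22.2 → 11.1 cm³.
Total extruded = 26.7 + 11.1 = 37.8 cm³.
Mass: 37.8 × 1.18 → 44.604 g.
Cost = 44.604 g / 1000 × $40.3/kg = $1.80.

$1.80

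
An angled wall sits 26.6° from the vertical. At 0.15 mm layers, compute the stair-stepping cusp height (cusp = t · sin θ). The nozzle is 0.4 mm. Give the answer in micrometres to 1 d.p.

67.2 μm

h_c = t·sin θ = 0.15 × 0.4478 = 0.06717 mm (67.2 μm).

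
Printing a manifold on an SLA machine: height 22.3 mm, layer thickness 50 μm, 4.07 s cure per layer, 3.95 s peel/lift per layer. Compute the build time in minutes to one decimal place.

59.6 minutes

Layer count = ceil(22.3 / 0.05) = 446.
Each layer takes = 4.07 + 3.95, so 8.02 s.
Total = 446 × 8.02 = 3576.92 s = 59.6 minutes.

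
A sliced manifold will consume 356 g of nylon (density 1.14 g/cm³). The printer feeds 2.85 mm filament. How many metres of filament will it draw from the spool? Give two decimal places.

48.95 m

Volume = 356 g / 1.14 g·cm⁻³ = 312.2807 cm³ = 312280.7 mm³.
Cross-section of 2.85 mm filament: π·(2.85/2)² = 6.3794 mm².
Length = 312280.7 / 6.3794 = 48951.42 mm = 48.95 m.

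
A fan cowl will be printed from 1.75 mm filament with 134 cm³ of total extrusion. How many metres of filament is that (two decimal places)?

55.71 m

A = π r² = π × 0.875² = 2.4053 mm².
Length = 134 cm³ / 2.4053 mm² = 134000 / 2.4053 = 55710.31 mm = 55.71 m.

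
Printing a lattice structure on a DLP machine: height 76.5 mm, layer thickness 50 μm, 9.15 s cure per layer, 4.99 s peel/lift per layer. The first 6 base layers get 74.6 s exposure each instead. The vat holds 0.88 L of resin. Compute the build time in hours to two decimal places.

Layers = ⌈76.5/0.05⌉ = 1530.
Base layers = 6 × (74.6 + 4.99), so 477.54 s.
Normal layers = 1524 × (9.15 + 4.99), so 21549.36 s.
Sum: 477.54 + 21549.36 = 22026.9 s → 6.12 hours.

6.12 hours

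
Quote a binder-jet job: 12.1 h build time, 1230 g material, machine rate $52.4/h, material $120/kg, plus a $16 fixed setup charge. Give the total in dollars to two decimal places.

Time charge: 52.4 × 12.1 → $634.04.
Material cost = 120 × 1230/1000 = $147.60.
Total = 634.04 + 147.60 + 16 = $797.64.

$797.64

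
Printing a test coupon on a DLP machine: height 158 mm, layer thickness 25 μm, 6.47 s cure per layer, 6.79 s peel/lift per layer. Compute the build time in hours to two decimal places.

Layer count = ceil(158 / 0.025) = 6320.
Cycle time = 6.47 + 6.79 = 13.26 s.
Total = 6320 × 13.26 = 83803.2 s = 23.28 hours.

23.28 hours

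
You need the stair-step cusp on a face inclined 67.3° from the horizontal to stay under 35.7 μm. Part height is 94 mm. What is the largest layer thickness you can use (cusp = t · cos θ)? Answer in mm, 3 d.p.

0.093 mm

t = h_c / cos θ = 0.0357 / 0.3859 = 0.093 mm.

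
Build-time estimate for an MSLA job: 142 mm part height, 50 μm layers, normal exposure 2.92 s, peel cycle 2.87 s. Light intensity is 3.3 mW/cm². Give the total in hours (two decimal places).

4.57 hours

Number of layers: 142 / 0.05 → 2840 (rounded up).
Cycle time: 2.92 + 2.87 → 5.79 s.
Build time: 2840 × 5.79 s = 16443.6 s, i.e. 4.57 hours.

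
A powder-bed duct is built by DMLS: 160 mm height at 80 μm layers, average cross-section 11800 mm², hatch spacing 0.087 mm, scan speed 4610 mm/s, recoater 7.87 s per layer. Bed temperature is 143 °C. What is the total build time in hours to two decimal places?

20.72 hours

Layers = ⌈160/0.08⌉ = 2000.
Scan path per layer = 11800 / 0.087 = 135632.2 mm.
Scan time per layer = 135632.2 / 4610 = 29.4213 s.
Time per layer = 29.4213 + 7.87 = 37.2913 s.
2000 layers × 37.2913 s/layer = 74582.6 s, i.e. 20.72 hours.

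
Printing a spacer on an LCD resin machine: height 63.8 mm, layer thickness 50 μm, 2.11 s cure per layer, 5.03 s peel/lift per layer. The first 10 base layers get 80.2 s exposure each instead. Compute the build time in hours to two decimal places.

Number of layers: 63.8 / 0.05 → 1276 (rounded up).
Bottom layers = 10 × (80.2 + 5.03) = 852.3 s.
Regular layers: 1266 × (2.11 + 5.03) → 9039.24 s.
Total = 852.3 + 9039.24 = 9891.54 s = 2.75 hours.

2.75 hours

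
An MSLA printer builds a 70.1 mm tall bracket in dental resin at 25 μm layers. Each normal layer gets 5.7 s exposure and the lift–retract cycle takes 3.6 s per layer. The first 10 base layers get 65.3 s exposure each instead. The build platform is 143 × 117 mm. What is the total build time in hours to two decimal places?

Layer count = ceil(70.1 / 0.025) = 2804.
Bottom layers: 10 × (65.3 + 3.6) → 689 s.
Remaining layers: 2794 × (5.7 + 3.6) → 25984.2 s.
Total = 689 + 25984.2 = 26673.2 s = 7.41 hours.

7.41 hours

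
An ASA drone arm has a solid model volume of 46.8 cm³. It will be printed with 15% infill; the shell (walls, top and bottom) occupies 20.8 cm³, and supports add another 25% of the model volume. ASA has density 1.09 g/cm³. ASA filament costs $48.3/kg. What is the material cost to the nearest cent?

Volume inside the shell = 46.8 − 20.8 = 26 cm³.
Infill deposited = 0.15 × 26 = 3.9 cm³.
Support: 0.25 × 46.8 → 11.7 cm³.
Total printed volume = 20.8 + 3.9 + 11.7 = 36.4 cm³.
Mass = 36.4 × 1.09 = 39.676 g.
Cost = 39.676 g / 1000 × $48.3/kg = $1.92.

$1.92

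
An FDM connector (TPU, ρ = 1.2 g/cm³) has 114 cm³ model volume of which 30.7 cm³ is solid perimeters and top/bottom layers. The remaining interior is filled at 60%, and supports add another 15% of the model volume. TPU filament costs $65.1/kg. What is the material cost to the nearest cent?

$7.64

Volume inside the shell = 114 − 30.7 = 83.3 cm³.
Infill deposited = 0.60 × 83.3, so 49.98 cm³.
Support: 0.15 × 114 → 17.1 cm³.
Total printed volume = 30.7 + 49.98 + 17.1 = 97.78 cm³.
Mass = 97.78 × 1.2 = 117.336 g.
At $65.1/kg: 117.336/1000 × 65.1 = $7.64.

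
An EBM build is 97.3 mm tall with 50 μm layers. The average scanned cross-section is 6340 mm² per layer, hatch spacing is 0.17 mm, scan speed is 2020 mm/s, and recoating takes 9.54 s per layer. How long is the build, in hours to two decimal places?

Number of layers: 97.3 / 0.05 → 1946 (rounded up).
Per-layer scan distance = 6340 / 0.17 = 37294.1 mm.
Scan time per layer = 37294.1 / 2020, so 18.4624 s.
Per-layer time: 18.4624 + 9.54 → 28.0024 s.
Build time = 1946 × 28.0024 = 54492.6704 s = 15.14 hours.

15.14 hours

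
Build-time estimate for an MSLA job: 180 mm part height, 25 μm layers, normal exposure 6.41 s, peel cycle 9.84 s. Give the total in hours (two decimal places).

Layers = ⌈180/0.025⌉ = 7200.
Per-layer time = 6.41 + 9.84, so 16.25 s.
Total = 7200 × 16.25 = 117000 s = 32.50 hours.

32.50 hours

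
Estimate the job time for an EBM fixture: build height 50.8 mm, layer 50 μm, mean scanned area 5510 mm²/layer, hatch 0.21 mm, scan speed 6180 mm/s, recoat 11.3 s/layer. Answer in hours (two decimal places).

4.39 hours

Layers = ⌈50.8/0.05⌉ = 1016.
Scan path per layer = 5510 / 0.21 = 26238.1 mm.
Per-layer scan time = 26238.1 / 6180 = 4.2456 s.
Per-layer time: 4.2456 + 11.3 → 15.5456 s.
Build time = 1016 × 15.5456 = 15794.3296 s = 4.39 hours.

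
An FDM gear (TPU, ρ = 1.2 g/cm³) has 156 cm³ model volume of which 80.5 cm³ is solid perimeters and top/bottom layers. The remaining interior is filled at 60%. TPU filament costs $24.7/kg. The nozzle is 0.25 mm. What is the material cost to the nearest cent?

Infill region: 156 − 80.5 → 75.5 cm³.
Infill volume = 0.60 × 75.5, so 45.3 cm³.
Deposited volume = 80.5 + 45.3, so 125.8 cm³.
Mass = 125.8 × 1.2 = 150.96 g.
At $24.7/kg: 150.96/1000 × 24.7 = $3.73.

$3.73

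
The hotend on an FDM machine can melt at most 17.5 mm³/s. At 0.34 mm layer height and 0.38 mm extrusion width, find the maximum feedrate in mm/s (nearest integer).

Extrusion cross-section: 0.34 × 0.38 → 0.1292 mm².
Max speed = 17.5 / 0.1292 = 135.45 ≈ 135 mm/s.

135 mm/s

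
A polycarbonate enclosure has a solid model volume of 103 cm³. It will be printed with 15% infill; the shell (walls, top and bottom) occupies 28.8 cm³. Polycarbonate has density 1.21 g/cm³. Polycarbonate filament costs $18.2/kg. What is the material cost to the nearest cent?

$0.88

Interior volume = 103 − 28.8 = 74.2 cm³.
Deposited infill = 0.15 × 74.2, so 11.13 cm³.
Total extruded: 28.8 + 11.13 → 39.93 cm³.
Mass = 39.93 × 1.21, so 48.3153 g.
At $18.2/kg: 48.3153/1000 × 18.2 = $0.88.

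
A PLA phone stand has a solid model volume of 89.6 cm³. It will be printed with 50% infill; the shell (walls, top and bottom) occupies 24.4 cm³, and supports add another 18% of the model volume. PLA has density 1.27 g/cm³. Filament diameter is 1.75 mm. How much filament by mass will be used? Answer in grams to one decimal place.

92.9 g

Volume inside the shell = 89.6 − 24.4 = 65.2 cm³.
Deposited infill = 0.50 × 65.2 = 32.6 cm³.
Support: 0.18 × 89.6 → 16.128 cm³.
Total printed volume: 24.4 + 32.6 + 16.128 → 73.128 cm³.
Mass: 73.128 × 1.27 → 92.87256 g.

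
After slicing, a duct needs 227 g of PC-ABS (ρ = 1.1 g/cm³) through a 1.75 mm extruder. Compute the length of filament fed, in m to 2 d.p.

85.80 m

Extruded volume: 227/1.1 = 206.3636 cm³ (206363.6 mm³).
Filament cross-section = π × (1.75/2)² = 2.4053 mm².
L = V/A = 206363.6/2.4053 = 85795.37 mm → 85.80 m.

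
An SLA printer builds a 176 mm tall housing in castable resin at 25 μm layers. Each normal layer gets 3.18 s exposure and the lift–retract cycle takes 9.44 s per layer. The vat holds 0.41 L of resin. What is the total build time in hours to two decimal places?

Layer count = ceil(176 / 0.025) = 7040.
Each layer takes = 3.18 + 9.44, so 12.62 s.
Build time: 7040 × 12.62 s = 88844.8 s, i.e. 24.68 hours.

24.68 hours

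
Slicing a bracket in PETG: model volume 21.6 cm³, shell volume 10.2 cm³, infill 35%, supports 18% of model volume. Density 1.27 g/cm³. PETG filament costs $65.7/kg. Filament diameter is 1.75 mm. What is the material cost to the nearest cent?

$1.51

Volume inside the shell = 21.6 − 10.2 = 11.4 cm³.
Deposited infill = 0.35 × 11.4 = 3.99 cm³.
Support = 0.18 × 21.6 = 3.888 cm³.
Total extruded = 10.2 + 3.99 + 3.888 = 18.078 cm³.
Mass = 18.078 × 1.27, so 22.95906 g.
At $65.7/kg: 22.95906/1000 × 65.7 = $1.51.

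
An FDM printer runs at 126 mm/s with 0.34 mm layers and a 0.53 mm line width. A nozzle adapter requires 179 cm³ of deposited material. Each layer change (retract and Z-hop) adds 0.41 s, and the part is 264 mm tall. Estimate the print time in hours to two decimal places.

Extrusion cross-section: 0.34 × 0.53 → 0.1802 mm².
Path length: 179000 mm³ / 0.1802 mm² → 993340.7 mm.
Extrusion time = 993340.7 / 126 = 7883.7 s.
Layers = ⌈264/0.34⌉ = 777.
Non-print overhead = 777 × 0.41 = 318.57 s.
Total = 7883.7 + 318.57 = 8202.27 s = 2.28 hours.

2.28 hours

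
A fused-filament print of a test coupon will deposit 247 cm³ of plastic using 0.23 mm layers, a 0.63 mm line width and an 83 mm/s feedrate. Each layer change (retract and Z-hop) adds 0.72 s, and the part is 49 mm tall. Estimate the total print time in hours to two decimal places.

Bead cross-section = 0.23 × 0.63, so 0.1449 mm².
Path length: 247000 mm³ / 0.1449 mm² → 1704623.9 mm.
Time extruding = 1704623.9 / 83 = 20537.6 s.
Layer count = ceil(49 / 0.23) = 214.
Non-print overhead = 214 × 0.72 = 154.08 s.
Altogether 20537.6 + 154.08 = 20691.68 s, i.e. 5.75 hours.

5.75 hours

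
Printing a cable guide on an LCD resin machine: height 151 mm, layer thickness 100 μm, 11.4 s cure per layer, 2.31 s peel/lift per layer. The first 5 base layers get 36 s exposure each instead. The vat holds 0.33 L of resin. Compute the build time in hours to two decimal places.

Number of layers: 151 / 0.1 → 1510 (rounded up).
Bottom layers: 5 × (36 + 2.31) → 191.55 s.
Regular layers = 1505 × (11.4 + 2.31) = 20633.55 s.
Total = 191.55 + 20633.55 = 20825.1 s = 5.78 hours.

5.78 hours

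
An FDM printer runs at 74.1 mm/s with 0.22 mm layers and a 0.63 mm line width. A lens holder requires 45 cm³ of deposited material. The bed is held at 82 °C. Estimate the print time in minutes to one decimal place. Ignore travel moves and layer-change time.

73.0 minutes

Line area = 0.22 × 0.63 = 0.1386 mm².
Total extruded path = 45000/0.1386 = 324675.3 mm.
Extrusion time: 324675.3 / 74.1 → 4381.6 s.
Converting: 4381.6 s = 73.0 minutes.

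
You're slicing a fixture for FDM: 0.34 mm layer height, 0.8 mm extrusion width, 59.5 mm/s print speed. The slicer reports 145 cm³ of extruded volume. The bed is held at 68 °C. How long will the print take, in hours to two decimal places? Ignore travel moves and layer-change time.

Extrusion cross-section = 0.34 × 0.8 = 0.272 mm².
Toolpath length = 145 cm³ / 0.272 mm² = 145000 / 0.272 = 533088.2 mm.
Print-move time = 533088.2 / 59.5 = 8959.5 s.
In the requested units: 8959.5 s = 2.49 hours.

2.49 hours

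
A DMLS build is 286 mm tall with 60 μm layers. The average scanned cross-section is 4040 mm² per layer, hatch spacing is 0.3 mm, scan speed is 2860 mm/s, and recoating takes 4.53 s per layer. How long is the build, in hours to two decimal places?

Layer count = ceil(286 / 0.06) = 4767.
Hatch length per layer = 4040 / 0.3, so 13466.7 mm.
Laser time per layer = 13466.7 / 2860, so 4.7086 s.
Layer cycle = 4.7086 + 4.53, so 9.2386 s.
4767 layers × 9.2386 s/layer = 44040.4062 s, i.e. 12.23 hours.

12.23 hours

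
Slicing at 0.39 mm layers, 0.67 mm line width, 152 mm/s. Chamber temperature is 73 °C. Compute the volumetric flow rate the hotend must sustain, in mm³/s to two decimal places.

Bead cross-section: 0.39 × 0.67 → 0.2613 mm².
Volumetric flow = 152 × 0.2613 = 39.72 mm³/s.

39.72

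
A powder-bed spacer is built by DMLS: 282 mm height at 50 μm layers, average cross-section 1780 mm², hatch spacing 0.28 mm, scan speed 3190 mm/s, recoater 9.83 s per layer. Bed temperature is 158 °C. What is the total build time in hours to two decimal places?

Layers = ⌈282/0.05⌉ = 5640.
Per-layer scan distance = 1780 / 0.28, so 6357.1 mm.
Laser time per layer: 6357.1 / 3190 → 1.9928 s.
Layer cycle = 1.9928 + 9.83 = 11.8228 s.
Build time = 5640 × 11.8228 = 66680.592 s = 18.52 hours.

18.52 hours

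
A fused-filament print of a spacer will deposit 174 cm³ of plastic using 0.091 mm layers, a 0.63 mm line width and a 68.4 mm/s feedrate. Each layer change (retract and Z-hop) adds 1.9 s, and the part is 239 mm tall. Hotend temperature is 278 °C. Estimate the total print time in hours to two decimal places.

Extrusion cross-section = 0.091 × 0.63 = 0.05733 mm².
Toolpath length = 174 cm³ / 0.05733 mm² = 174000 / 0.05733 = 3035060.2 mm.
Print-move time: 3035060.2 / 68.4 → 44372.2 s.
Layer count = ceil(239 / 0.091) = 2627.
Z-hop total = 2627 × 1.9, so 4991.3 s.
Altogether 44372.2 + 4991.3 = 49363.5 s, i.e. 13.71 hours.

13.71 hours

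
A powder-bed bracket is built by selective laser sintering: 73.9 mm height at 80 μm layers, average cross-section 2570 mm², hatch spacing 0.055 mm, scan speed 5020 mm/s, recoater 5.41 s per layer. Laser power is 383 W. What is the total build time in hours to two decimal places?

Number of layers: 73.9 / 0.08 → 924 (rounded up).
Scan path per layer = 2570 / 0.055, so 46727.3 mm.
Per-layer scan time: 46727.3 / 5020 → 9.3082 s.
Per-layer time = 9.3082 + 5.41 = 14.7182 s.
Total: 924 × 14.7182 s = 13599.6168 s → 3.78 hours.

3.78 hours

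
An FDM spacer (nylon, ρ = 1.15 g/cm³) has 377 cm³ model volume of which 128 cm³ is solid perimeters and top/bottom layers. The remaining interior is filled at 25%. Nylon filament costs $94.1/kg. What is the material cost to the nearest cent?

Infill region: 377 − 128 → 249 cm³.
Infill deposited: 0.25 × 249 → 62.25 cm³.
Total extruded = 128 + 62.25 = 190.25 cm³.
Mass: 190.25 × 1.15 → 218.7875 g.
Cost = 218.7875 g / 1000 × $94.1/kg = $20.59.

$20.59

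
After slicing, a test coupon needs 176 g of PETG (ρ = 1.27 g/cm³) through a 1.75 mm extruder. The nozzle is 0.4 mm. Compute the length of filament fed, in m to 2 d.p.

57.62 m

Volume = 176 g / 1.27 g·cm⁻³ = 138.5827 cm³ = 138582.7 mm³.
Cross-section of 1.75 mm filament: π·(1.75/2)² = 2.4053 mm².
Length = 138582.7 / 2.4053 = 57615.56 mm = 57.62 m.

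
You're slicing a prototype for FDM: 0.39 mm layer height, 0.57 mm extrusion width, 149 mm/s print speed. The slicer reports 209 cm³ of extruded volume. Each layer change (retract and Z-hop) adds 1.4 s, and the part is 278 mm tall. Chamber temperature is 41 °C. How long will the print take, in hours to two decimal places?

2.03 hours

Extrusion cross-section: 0.39 × 0.57 → 0.2223 mm².
Toolpath length = 209 cm³ / 0.2223 mm² = 209000 / 0.2223 = 940170.9 mm.
Time extruding = 940170.9 / 149, so 6309.9 s.
Number of layers: 278 / 0.39 → 713 (rounded up).
Non-print overhead = 713 × 1.4 = 998.2 s.
Total = 6309.9 + 998.2 = 7308.1 s = 2.03 hours.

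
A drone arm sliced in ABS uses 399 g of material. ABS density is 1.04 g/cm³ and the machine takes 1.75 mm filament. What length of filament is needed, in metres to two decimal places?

Volume = 399 g / 1.04 g·cm⁻³ = 383.6538 cm³ = 383653.8 mm³.
Filament cross-section = π × (1.75/2)² = 2.4053 mm².
Length = 383653.8 / 2.4053 = 159503.51 mm = 159.50 m.

159.50 m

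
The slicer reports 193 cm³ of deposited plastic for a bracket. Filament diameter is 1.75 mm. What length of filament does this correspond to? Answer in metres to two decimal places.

80.24 m

Cross-section of 1.75 mm filament: π·(1.75/2)² = 2.4053 mm².
L = 193000 mm³ / 2.4053 mm² = 80239.47 mm, i.e. 80.24 m.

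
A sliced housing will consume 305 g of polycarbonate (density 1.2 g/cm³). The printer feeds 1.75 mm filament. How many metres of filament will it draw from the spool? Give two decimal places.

Extruded volume: 305/1.2 = 254.1667 cm³ (254166.7 mm³).
Filament cross-section = π × (1.75/2)² = 2.4053 mm².
L = V/A = 254166.7/2.4053 = 105669.44 mm → 105.67 m.

105.67 m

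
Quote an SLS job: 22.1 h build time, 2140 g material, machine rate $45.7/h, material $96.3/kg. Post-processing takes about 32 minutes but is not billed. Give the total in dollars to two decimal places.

Time charge = 45.7 × 22.1, so $1009.97.
Feedstock cost = 96.3 × 2140/1000 = $206.082.
Job cost: 1009.97 + 206.082 = 1216.052 ≈ $1216.05.

$1216.05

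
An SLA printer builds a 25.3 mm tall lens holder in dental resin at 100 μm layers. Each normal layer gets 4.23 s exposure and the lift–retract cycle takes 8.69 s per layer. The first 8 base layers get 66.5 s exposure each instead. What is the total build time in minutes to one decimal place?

62.8 minutes

Layer count = ceil(25.3 / 0.1) = 253.
Burn-in layers = 8 × (66.5 + 8.69), so 601.52 s.
Regular layers: 245 × (4.23 + 8.69) → 3165.4 s.
Total = 601.52 + 3165.4 = 3766.92 s = 62.8 minutes.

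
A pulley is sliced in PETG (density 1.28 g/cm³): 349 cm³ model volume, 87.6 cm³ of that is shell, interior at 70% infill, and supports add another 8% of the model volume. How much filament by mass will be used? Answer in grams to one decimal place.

Interior volume: 349 − 87.6 → 261.4 cm³.
Infill deposited = 0.70 × 261.4 = 182.98 cm³.
Support: 0.08 × 349 → 27.92 cm³.
Total extruded = 87.6 + 182.98 + 27.92, so 298.5 cm³.
Mass = 298.5 × 1.28 = 382.08 g.

382.1 g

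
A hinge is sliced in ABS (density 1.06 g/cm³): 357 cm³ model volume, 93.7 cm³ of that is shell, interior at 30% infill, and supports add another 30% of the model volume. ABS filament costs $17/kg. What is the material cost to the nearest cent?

Infill region: 357 − 93.7 → 263.3 cm³.
Infill volume = 0.30 × 263.3 = 78.99 cm³.
Support = 0.30 × 357, so 107.1 cm³.
Total printed volume: 93.7 + 78.99 + 107.1 → 279.79 cm³.
Mass: 279.79 × 1.06 → 296.5774 g.
Cost = 296.5774 g / 1000 × $17/kg = $5.04.

$5.04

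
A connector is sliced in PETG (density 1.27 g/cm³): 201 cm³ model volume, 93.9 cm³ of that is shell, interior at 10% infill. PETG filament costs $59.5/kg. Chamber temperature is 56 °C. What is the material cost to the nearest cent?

Infill region: 201 − 93.9 → 107.1 cm³.
Infill deposited = 0.10 × 107.1, so 10.71 cm³.
Total printed volume = 93.9 + 10.71 = 104.61 cm³.
Mass: 104.61 × 1.27 → 132.8547 g.
Cost = 132.8547 g / 1000 × $59.5/kg = $7.90.

$7.90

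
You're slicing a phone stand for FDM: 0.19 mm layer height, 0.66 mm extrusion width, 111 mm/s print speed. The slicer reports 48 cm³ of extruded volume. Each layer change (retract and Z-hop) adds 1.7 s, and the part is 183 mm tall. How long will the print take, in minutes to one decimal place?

Line area: 0.19 × 0.66 → 0.1254 mm².
Path length: 48000 mm³ / 0.1254 mm² → 382775.1 mm.
Time extruding = 382775.1 / 111 = 3448.4 s.
Number of layers: 183 / 0.19 → 964 (rounded up).
Layer-change overhead = 964 × 1.7 = 1638.8 s.
Total = 3448.4 + 1638.8 = 5087.2 s = 84.8 minutes.

84.8 minutes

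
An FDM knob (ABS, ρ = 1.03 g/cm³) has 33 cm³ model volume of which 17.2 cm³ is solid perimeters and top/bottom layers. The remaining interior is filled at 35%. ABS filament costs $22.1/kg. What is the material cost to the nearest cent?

$0.52

Volume inside the shell = 33 − 17.2 = 15.8 cm³.
Infill volume: 0.35 × 15.8 → 5.53 cm³.
Total printed volume = 17.2 + 5.53, so 22.73 cm³.
Mass = 22.73 × 1.03 = 23.4119 g.
At $22.1/kg: 23.4119/1000 × 22.1 = $0.52.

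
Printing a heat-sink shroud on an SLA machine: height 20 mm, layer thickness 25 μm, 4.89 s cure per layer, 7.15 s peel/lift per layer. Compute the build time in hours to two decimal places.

2.68 hours

Layers = ⌈20/0.025⌉ = 800.
Each layer takes = 4.89 + 7.15, so 12.04 s.
Build time: 800 × 12.04 s = 9632 s, i.e. 2.68 hours.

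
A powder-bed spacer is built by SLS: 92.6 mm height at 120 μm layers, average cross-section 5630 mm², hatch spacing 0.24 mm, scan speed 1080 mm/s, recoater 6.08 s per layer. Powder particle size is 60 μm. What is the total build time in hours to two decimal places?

5.96 hours

Number of layers: 92.6 / 0.12 → 772 (rounded up).
Per-layer scan distance: 5630 / 0.24 → 23458.3 mm.
Laser time per layer: 23458.3 / 1080 → 21.7206 s.
Per-layer time: 21.7206 + 6.08 → 27.8006 s.
Total: 772 × 27.8006 s = 21462.0632 s → 5.96 hours.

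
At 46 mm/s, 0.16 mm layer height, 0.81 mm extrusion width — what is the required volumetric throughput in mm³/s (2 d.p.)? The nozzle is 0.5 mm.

A = 0.16 × 0.81, so 0.1296 mm².
Volumetric flow = 46 × 0.1296 = 5.96 mm³/s.

5.96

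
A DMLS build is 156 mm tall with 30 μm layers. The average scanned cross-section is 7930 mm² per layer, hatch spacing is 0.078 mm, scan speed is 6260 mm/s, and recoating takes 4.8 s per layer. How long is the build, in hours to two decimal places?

Layer count = ceil(156 / 0.03) = 5200.
Per-layer scan distance = 7930 / 0.078, so 101666.7 mm.
Scan time per layer = 101666.7 / 6260 = 16.2407 s.
Per-layer time: 16.2407 + 4.8 → 21.0407 s.
Total: 5200 × 21.0407 s = 109411.64 s → 30.39 hours.

30.39 hours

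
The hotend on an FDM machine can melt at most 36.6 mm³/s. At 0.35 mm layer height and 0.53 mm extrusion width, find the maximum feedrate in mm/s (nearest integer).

Extrusion cross-section = 0.35 × 0.53 = 0.1855 mm².
v_max = Q/A = 36.6/0.1855 = 197.30 mm/s → 197 mm/s.

197 mm/s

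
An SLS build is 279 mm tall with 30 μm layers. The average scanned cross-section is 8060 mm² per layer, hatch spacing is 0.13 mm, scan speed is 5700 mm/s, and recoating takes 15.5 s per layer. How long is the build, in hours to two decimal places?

Layers = ⌈279/0.03⌉ = 9300.
Per-layer scan distance: 8060 / 0.13 → 62000 mm.
Scan time per layer: 62000 / 5700 → 10.8772 s.
Per-layer time = 10.8772 + 15.5 = 26.3772 s.
Total: 9300 × 26.3772 s = 245307.96 s → 68.14 hours.

68.14 hours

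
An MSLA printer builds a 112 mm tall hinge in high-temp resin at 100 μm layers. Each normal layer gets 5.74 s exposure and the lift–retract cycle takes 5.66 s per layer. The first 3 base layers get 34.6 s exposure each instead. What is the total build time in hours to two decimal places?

Number of layers: 112 / 0.1 → 1120 (rounded up).
Burn-in layers: 3 × (34.6 + 5.66) → 120.78 s.
Regular layers = 1117 × (5.74 + 5.66), so 12733.8 s.
Sum: 120.78 + 12733.8 = 12854.58 s → 3.57 hours.

3.57 hours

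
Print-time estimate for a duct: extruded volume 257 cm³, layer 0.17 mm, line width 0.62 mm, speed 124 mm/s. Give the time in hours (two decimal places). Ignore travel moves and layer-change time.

Line area: 0.17 × 0.62 → 0.1054 mm².
Total extruded path = 257000/0.1054 = 2438330.2 mm.
Extrusion time = 2438330.2 / 124, so 19664 s.
That's 19664 s → 5.46 hours.

5.46 hours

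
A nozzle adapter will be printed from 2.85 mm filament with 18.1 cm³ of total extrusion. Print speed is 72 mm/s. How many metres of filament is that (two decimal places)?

2.84 m

Cross-section of 2.85 mm filament: π·(2.85/2)² = 6.3794 mm².
L = 18100 mm³ / 6.3794 mm² = 2837.26 mm, i.e. 2.84 m.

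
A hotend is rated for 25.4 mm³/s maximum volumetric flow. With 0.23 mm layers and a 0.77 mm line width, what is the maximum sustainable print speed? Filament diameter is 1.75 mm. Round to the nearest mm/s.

A: 0.23 × 0.77 → 0.1771 mm².
Max speed = 25.4 / 0.1771 = 143.42 ≈ 143 mm/s.

143 mm/s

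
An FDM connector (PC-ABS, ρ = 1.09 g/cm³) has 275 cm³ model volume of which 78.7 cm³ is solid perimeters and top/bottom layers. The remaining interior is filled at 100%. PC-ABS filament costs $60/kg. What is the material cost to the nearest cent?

$17.99

Infill region = 275 − 78.7, so 196.3 cm³.
Deposited infill = 1.00 × 196.3, so 196.3 cm³.
Deposited volume: 78.7 + 196.3 → 275 cm³.
Mass: 275 × 1.09 → 299.75 g.
Cost = 299.75 g / 1000 × $60/kg = $17.99.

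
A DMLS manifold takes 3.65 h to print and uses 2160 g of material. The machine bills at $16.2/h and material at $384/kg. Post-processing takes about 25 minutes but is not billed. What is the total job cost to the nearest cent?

$888.57

Time charge = 16.2 × 3.65 = $59.13.
Material cost = 384 × 2160/1000, so $829.44.
Total = 59.13 + 829.44 = $888.57.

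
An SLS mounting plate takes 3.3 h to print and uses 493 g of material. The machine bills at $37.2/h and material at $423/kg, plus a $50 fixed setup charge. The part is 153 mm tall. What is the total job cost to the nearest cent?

Time charge = 37.2 × 3.3, so $122.76.
Material cost = 423 × 493/1000 = $208.539.
Total = 122.76 + 208.539 + 50 = 381.299 ≈ $381.30.

$381.30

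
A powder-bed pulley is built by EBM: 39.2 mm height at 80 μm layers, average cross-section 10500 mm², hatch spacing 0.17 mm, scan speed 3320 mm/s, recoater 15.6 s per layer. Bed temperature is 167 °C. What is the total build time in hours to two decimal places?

Layer count = ceil(39.2 / 0.08) = 490.
Scan path per layer = 10500 / 0.17, so 61764.7 mm.
Per-layer scan time: 61764.7 / 3320 → 18.6038 s.
Per-layer time = 18.6038 + 15.6, so 34.2038 s.
490 layers × 34.2038 s/layer = 16759.862 s, i.e. 4.66 hours.

4.66 hours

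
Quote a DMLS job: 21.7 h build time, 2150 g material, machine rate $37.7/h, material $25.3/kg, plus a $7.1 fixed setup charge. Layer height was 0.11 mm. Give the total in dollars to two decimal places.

$879.59

Machine cost = 37.7 × 21.7 = $818.09.
Material charge = 25.3 × 2150/1000, so $54.395.
Total = 818.09 + 54.395 + 7.1 = 879.585 ≈ $879.59.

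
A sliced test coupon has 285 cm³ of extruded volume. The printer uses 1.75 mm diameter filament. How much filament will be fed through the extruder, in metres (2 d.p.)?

118.49 m

Cross-section of 1.75 mm filament: π·(1.75/2)² = 2.4053 mm².
L = 285000 mm³ / 2.4053 mm² = 118488.34 mm, i.e. 118.49 m.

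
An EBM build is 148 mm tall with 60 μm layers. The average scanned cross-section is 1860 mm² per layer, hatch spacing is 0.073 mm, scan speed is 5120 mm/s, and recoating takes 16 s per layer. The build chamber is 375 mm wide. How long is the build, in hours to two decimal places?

Layers = ⌈148/0.06⌉ = 2467.
Per-layer scan distance = 1860 / 0.073, so 25479.5 mm.
Per-layer scan time = 25479.5 / 5120 = 4.9765 s.
Per-layer time = 4.9765 + 16, so 20.9765 s.
2467 layers × 20.9765 s/layer = 51749.0255 s, i.e. 14.37 hours.

14.37 hours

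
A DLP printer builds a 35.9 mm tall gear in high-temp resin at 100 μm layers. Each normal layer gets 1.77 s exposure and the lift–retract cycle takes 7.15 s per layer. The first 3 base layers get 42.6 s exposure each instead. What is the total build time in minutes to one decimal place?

55.4 minutes

Layers = ⌈35.9/0.1⌉ = 359.
Bottom layers: 3 × (42.6 + 7.15) → 149.25 s.
Normal layers = 356 × (1.77 + 7.15), so 3175.52 s.
Sum: 149.25 + 3175.52 = 3324.77 s → 55.4 minutes.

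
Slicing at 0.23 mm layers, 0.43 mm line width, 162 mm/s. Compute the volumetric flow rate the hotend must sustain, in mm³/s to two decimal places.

Extrusion cross-section = 0.23 × 0.43, so 0.0989 mm².
Volumetric flow = 162 × 0.0989 = 16.02 mm³/s.

16.02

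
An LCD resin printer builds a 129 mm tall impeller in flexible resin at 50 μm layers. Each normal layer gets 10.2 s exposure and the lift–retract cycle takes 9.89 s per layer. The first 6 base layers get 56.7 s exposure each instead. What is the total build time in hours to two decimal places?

14.48 hours

Number of layers: 129 / 0.05 → 2580 (rounded up).
Bottom layers = 6 × (56.7 + 9.89), so 399.54 s.
Remaining layers: 2574 × (10.2 + 9.89) → 51711.66 s.
Total = 399.54 + 51711.66 = 52111.2 s = 14.48 hours.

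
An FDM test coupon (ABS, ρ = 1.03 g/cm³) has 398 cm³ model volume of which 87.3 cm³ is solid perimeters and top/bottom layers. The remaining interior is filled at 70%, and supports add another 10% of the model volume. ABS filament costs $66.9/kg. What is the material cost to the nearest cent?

Infill region: 398 − 87.3 → 310.7 cm³.
Infill deposited = 0.70 × 310.7, so 217.49 cm³.
Support = 0.10 × 398, so 39.8 cm³.
Total printed volume: 87.3 + 217.49 + 39.8 → 344.59 cm³.
Mass: 344.59 × 1.03 → 354.9277 g.
Cost = 354.9277 g / 1000 × $66.9/kg = $23.74.

$23.74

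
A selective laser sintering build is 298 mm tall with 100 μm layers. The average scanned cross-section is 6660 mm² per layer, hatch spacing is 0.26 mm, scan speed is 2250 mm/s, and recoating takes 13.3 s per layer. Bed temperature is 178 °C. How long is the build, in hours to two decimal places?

Layer count = ceil(298 / 0.1) = 2980.
Scan path per layer: 6660 / 0.26 → 25615.4 mm.
Scan time per layer = 25615.4 / 2250, so 11.3846 s.
Layer cycle: 11.3846 + 13.3 → 24.6846 s.
Build time = 2980 × 24.6846 = 73560.108 s = 20.43 hours.

20.43 hours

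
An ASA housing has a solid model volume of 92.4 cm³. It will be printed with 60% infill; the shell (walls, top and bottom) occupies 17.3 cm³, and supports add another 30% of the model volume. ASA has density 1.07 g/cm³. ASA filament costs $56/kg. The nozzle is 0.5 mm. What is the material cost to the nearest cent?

$5.40

Infill region: 92.4 − 17.3 → 75.1 cm³.
Deposited infill = 0.60 × 75.1 = 45.06 cm³.
Support = 0.30 × 92.4, so 27.72 cm³.
Deposited volume: 17.3 + 45.06 + 27.72 → 90.08 cm³.
Mass = 90.08 × 1.07, so 96.3856 g.
At $56/kg: 96.3856/1000 × 56 = $5.40.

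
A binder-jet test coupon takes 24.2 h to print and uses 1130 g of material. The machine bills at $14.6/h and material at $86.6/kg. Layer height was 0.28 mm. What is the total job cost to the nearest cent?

Machine-time cost = 14.6 × 24.2, so $353.32.
Feedstock cost = 86.6 × 1130/1000, so $97.858.
Job cost: 353.32 + 97.858 = 451.178 ≈ $451.18.

$451.18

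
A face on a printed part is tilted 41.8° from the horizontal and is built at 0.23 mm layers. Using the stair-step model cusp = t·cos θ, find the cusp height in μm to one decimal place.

Cusp = layer height × cos(41.8°) = 0.23 × 0.7455 = 0.171465 mm = 171.5 μm.

171.5 μm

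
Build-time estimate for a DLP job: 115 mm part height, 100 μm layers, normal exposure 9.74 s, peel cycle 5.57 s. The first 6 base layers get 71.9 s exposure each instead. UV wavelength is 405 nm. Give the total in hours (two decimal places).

Layer count = ceil(115 / 0.1) = 1150.
Bottom layers: 6 × (71.9 + 5.57) → 464.82 s.
Remaining layers = 1144 × (9.74 + 5.57) = 17514.64 s.
Sum: 464.82 + 17514.64 = 17979.46 s → 4.99 hours.

4.99 hours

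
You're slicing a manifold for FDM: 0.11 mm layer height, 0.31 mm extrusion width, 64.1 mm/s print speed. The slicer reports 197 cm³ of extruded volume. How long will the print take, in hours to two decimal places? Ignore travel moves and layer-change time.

Extrusion cross-section = 0.11 × 0.31 = 0.0341 mm².
Path length: 197000 mm³ / 0.0341 mm² → 5777126.1 mm.
Extrusion time = 5777126.1 / 64.1, so 90126.8 s.
That's 90126.8 s → 25.04 hours.

25.04 hours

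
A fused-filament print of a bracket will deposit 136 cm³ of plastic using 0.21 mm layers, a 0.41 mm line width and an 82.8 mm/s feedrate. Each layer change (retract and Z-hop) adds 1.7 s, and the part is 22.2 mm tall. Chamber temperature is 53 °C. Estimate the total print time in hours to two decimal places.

Line area: 0.21 × 0.41 → 0.0861 mm².
Total extruded path = 136000/0.0861 = 1579558.7 mm.
Extrusion time = 1579558.7 / 82.8 = 19076.8 s.
Number of layers: 22.2 / 0.21 → 106 (rounded up).
Non-print overhead = 106 × 1.7 = 180.2 s.
Altogether 19076.8 + 180.2 = 19257 s, i.e. 5.35 hours.

5.35 hours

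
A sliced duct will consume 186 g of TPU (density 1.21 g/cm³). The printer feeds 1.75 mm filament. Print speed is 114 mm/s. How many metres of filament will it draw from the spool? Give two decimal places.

63.91 m

Extruded volume: 186/1.21 = 153.719 cm³ (153719 mm³).
A = π r² = π × 0.875² = 2.4053 mm².
Length = 153719 / 2.4053 = 63908.45 mm = 63.91 m.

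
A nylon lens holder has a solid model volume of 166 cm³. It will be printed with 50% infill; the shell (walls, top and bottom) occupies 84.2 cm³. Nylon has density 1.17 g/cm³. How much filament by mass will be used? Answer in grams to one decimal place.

Volume inside the shell: 166 − 84.2 → 81.8 cm³.
Deposited infill = 0.50 × 81.8 = 40.9 cm³.
Total printed volume = 84.2 + 40.9 = 125.1 cm³.
Mass: 125.1 × 1.17 → 146.367 g.

146.4 g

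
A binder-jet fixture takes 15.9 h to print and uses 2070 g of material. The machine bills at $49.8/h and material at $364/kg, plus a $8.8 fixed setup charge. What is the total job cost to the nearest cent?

Machine cost = 49.8 × 15.9 = $791.82.
Material charge = 364 × 2070/1000, so $753.48.
Adding setup: 791.82 + 753.48 + 8.8 → $1554.10.

$1554.10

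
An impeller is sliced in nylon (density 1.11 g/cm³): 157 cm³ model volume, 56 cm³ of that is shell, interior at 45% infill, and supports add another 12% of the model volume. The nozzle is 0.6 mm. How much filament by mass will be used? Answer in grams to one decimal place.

133.5 g

Interior volume = 157 − 56, so 101 cm³.
Deposited infill = 0.45 × 101 = 45.45 cm³.
Support: 0.12 × 157 → 18.84 cm³.
Total printed volume = 56 + 45.45 + 18.84, so 120.29 cm³.
Mass: 120.29 × 1.11 → 133.5219 g.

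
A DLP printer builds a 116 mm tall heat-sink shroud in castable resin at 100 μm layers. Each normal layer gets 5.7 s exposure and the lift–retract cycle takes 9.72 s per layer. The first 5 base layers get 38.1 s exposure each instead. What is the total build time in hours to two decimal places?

5.01 hours

Number of layers: 116 / 0.1 → 1160 (rounded up).
Base layers = 5 × (38.1 + 9.72) = 239.1 s.
Normal layers = 1155 × (5.7 + 9.72), so 17810.1 s.
Total = 239.1 + 17810.1 = 18049.2 s = 5.01 hours.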